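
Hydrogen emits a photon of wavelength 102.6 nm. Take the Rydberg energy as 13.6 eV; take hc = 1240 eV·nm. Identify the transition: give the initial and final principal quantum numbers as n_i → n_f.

n_i = 3, n_f = 1

The photon energy is ΔE = hc/λ = 1240 / 102.6 = 12.09 eV.
With Z = 1, ΔE = 13.60 × (1/n_f² − 1/n_i²), so 1/n_f² − 1/n_i² = 0.8887.
Trying n_f = 1 gives 1/n_i² = 0.1113, i.e. n_i ≈ 3; this pair matches.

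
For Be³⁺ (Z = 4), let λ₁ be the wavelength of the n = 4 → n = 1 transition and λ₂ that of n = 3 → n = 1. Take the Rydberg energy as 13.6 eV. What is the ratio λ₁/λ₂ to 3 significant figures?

λ ∝ 1/ΔE ∝ 1/(1/n_f² − 1/n_i²), and the Z² and hc factors cancel in the ratio.
λ₁/λ₂ = (1/1² − 1/3²)/(1/1² − 1/4²) = 0.8889/0.9375 = 0.948.

0.948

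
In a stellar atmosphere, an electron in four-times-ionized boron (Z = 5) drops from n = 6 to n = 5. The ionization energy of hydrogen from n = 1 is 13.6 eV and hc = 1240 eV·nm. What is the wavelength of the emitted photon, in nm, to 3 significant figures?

298 nm

For Z = 5 the level energies scale as Z², so the effective Rydberg energy is 13.6 × 25 = 340.0 eV.
ΔE = 340.0 × (1/5² − 1/6²) = 340.0 × 0.01222 = 4.156 eV.
λ = hc/ΔE = 1240 / 4.156 = 298 nm.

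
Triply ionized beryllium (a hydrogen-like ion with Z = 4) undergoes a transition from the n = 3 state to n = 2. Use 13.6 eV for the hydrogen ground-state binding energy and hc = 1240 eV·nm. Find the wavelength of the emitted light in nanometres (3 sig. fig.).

For Z = 4 the level energies scale as Z², so the effective Rydberg energy is 13.6 × 16 = 217.6 eV.
ΔE = 217.6 × (1/2² − 1/3²) = 217.6 × 0.1389 = 30.22 eV.
λ = hc/ΔE = 1240 / 30.22 = 41.0 nm.

41.0 nm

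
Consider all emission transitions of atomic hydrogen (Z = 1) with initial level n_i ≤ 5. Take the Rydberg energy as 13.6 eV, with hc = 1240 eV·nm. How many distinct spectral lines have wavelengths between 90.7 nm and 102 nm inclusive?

2

Enumerate all n_i → n_f pairs with 1 ≤ n_f < n_i ≤ 5 and compute λ = 1240 / [13.6·1·(1/n_f² − 1/n_i²)].
Lines falling in [90.7, 102] nm: 5→1 (94.98 nm), 4→1 (97.25 nm).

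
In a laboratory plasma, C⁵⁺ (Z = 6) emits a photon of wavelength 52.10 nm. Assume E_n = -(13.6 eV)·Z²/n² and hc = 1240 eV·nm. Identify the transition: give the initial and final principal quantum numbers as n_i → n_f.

n_i = 4, n_f = 3

The photon energy is ΔE = hc/λ = 1240 / 52.10 = 23.80 eV.
With Z = 6, ΔE = 489.6 × (1/n_f² − 1/n_i²), so 1/n_f² − 1/n_i² = 0.04861.
Trying n_f = 3 gives 1/n_i² = 0.06250, i.e. n_i ≈ 4; this pair matches.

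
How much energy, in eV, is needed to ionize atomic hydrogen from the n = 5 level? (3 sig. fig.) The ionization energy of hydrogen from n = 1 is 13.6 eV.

E_5 = −13.60/25 = −0.544 eV, so ionization (to E = 0) requires 0.544 eV.

0.544 eV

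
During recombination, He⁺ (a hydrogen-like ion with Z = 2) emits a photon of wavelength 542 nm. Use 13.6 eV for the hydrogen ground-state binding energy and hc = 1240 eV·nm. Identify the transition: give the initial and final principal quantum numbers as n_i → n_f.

n_i = 7, n_f = 4

The photon energy is ΔE = hc/λ = 1240 / 542 = 2.288 eV.
With Z = 2, ΔE = 54.40 × (1/n_f² − 1/n_i²), so 1/n_f² − 1/n_i² = 0.04206.
Trying n_f = 4 gives 1/n_i² = 0.02044, i.e. n_i ≈ 7; this pair matches.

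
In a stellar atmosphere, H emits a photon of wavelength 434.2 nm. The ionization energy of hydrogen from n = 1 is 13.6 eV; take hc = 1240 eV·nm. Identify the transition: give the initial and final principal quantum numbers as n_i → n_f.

n_i = 5, n_f = 2

The photon energy is ΔE = hc/λ = 1240 / 434.2 = 2.856 eV.
With Z = 1, ΔE = 13.60 × (1/n_f² − 1/n_i²), so 1/n_f² − 1/n_i² = 0.2100.
Trying n_f = 2 gives 1/n_i² = 0.04001, i.e. n_i ≈ 5; this pair matches.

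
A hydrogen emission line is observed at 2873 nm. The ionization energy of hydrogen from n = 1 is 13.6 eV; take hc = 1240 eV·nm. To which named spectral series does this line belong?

Pfund

ΔE = 1240/2873 = 0.4316 eV.
This matches 13.6 × (1/5² − 1/11²), so n_f = 5: the Pfund series.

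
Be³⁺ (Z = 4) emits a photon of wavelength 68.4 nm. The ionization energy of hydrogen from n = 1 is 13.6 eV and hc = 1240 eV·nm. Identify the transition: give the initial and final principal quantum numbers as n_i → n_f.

The photon energy is ΔE = hc/λ = 1240 / 68.4 = 18.13 eV.
With Z = 4, ΔE = 217.6 × (1/n_f² − 1/n_i²), so 1/n_f² − 1/n_i² = 0.08331.
Trying n_f = 3 gives 1/n_i² = 0.02780, i.e. n_i ≈ 6; this pair matches.

n_i = 6, n_f = 3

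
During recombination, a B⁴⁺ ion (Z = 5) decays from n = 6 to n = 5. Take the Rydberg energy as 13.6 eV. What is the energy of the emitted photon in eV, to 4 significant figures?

4.156 eV

The Bohr energies scale as Z², so for Z = 5: E_n = −340.0/n² eV.
E_6 = −340.0/36 = −9.444 eV and E_5 = −340.0/25 = −13.60 eV.
The photon energy is |E_6 − E_5| = 4.156 eV.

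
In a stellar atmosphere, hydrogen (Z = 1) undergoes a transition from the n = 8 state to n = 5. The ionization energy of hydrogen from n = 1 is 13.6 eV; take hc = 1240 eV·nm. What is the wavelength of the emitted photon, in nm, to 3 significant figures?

3740 nm

ΔE = 13.60 × (1/5² − 1/8²) = 13.60 × 0.02438 = 0.3315 eV.
λ = hc/ΔE = 1240 / 0.3315 = 3740 nm.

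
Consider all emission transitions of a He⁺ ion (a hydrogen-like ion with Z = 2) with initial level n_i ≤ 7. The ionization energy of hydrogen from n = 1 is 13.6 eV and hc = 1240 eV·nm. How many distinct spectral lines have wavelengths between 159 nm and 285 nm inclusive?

Enumerate all n_i → n_f pairs with 1 ≤ n_f < n_i ≤ 7 and compute λ = 1240 / [13.6·4·(1/n_f² − 1/n_i²)].
Lines falling in [159, 285] nm: 3→2 (164.1 nm), 7→3 (251.3 nm), 6→3 (273.5 nm).

3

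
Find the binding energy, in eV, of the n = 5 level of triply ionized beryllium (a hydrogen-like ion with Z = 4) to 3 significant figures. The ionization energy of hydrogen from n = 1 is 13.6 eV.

8.70 eV

E_n = −13.6 Z²/n² = −217.6/n² eV for Z = 4.
E_5 = −217.6/25 = −8.70 eV, so ionization (to E = 0) requires 8.70 eV.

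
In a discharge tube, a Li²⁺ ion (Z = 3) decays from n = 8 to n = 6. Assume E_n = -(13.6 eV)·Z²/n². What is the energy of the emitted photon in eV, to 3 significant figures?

1.49 eV

The Bohr energies scale as Z², so for Z = 3: E_n = −122.4/n² eV.
E_8 = −122.4/64 = −1.913 eV and E_6 = −122.4/36 = −3.400 eV.
The photon energy is |E_8 − E_6| = 1.49 eV.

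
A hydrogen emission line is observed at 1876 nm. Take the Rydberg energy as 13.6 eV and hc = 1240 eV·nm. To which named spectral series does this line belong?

ΔE = 1240/1876 = 0.6610 eV.
This matches 13.6 × (1/3² − 1/4²), so n_f = 3: the Paschen series.

Paschen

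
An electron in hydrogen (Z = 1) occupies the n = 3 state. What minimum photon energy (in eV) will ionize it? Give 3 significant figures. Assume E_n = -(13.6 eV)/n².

E_3 = −13.60/9 = −1.51 eV, so ionization (to E = 0) requires 1.51 eV.

1.51 eV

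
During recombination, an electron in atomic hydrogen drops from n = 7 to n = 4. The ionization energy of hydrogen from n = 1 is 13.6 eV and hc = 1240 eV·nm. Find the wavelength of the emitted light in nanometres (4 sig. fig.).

2166 nm

ΔE = 13.60 × (1/4² − 1/7²) = 13.60 × 0.04209 = 0.5724 eV.
λ = hc/ΔE = 1240 / 0.5724 = 2166 nm.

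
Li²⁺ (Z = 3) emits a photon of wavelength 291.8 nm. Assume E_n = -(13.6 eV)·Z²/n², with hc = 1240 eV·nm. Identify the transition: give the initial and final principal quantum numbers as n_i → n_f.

The photon energy is ΔE = hc/λ = 1240 / 291.8 = 4.249 eV.
With Z = 3, ΔE = 122.4 × (1/n_f² − 1/n_i²), so 1/n_f² − 1/n_i² = 0.03472.
Trying n_f = 4 gives 1/n_i² = 0.02778, i.e. n_i ≈ 6; this pair matches.

n_i = 6, n_f = 4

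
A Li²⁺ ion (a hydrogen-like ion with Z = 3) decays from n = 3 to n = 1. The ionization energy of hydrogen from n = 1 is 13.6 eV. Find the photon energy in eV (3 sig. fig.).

109 eV

The Bohr energies scale as Z², so for Z = 3: E_n = −122.4/n² eV.
E_3 = −122.4/9 = −13.60 eV and E_1 = −122.4/1 = −122.4 eV.
The photon energy is |E_3 − E_1| = 109 eV.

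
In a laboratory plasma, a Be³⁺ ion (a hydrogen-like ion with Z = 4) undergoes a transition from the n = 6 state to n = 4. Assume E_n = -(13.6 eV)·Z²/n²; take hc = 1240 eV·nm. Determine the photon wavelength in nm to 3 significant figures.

164 nm

For Z = 4 the level energies scale as Z², so the effective Rydberg energy is 13.6 × 16 = 217.6 eV.
ΔE = 217.6 × (1/4² − 1/6²) = 217.6 × 0.03472 = 7.556 eV.
λ = hc/ΔE = 1240 / 7.556 = 164 nm.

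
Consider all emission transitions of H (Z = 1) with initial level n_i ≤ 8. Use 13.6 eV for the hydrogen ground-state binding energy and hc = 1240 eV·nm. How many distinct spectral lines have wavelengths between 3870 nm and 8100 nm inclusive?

4

Enumerate all n_i → n_f pairs with 1 ≤ n_f < n_i ≤ 8 and compute λ = 1240 / [13.6·1·(1/n_f² − 1/n_i²)].
Lines falling in [3870, 8100] nm: 5→4 (4052 nm), 7→5 (4654 nm), 6→5 (7460 nm), 8→6 (7503 nm).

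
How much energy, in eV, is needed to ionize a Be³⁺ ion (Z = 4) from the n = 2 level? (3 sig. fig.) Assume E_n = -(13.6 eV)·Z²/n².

E_n = −13.6 Z²/n² = −217.6/n² eV for Z = 4.
E_2 = −217.6/4 = −54.4 eV, so ionization (to E = 0) requires 54.4 eV.

54.4 eV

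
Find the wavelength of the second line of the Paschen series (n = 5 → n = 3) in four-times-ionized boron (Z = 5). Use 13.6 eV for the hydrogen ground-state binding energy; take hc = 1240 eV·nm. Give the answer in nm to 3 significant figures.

51.3 nm

The Paschen series terminates on n_f = 3; the second line has n_i = 3+2 = 5.
ΔE = 340.0 × (1/3² − 1/5²) = 24.18 eV.
λ = 1240 / 24.18 = 51.3 nm.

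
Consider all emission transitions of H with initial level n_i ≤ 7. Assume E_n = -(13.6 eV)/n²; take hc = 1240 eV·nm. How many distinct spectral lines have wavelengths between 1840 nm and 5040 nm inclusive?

Enumerate all n_i → n_f pairs with 1 ≤ n_f < n_i ≤ 7 and compute λ = 1240 / [13.6·1·(1/n_f² − 1/n_i²)].
Lines falling in [1840, 5040] nm: 4→3 (1876 nm), 7→4 (2166 nm), 6→4 (2626 nm), 5→4 (4052 nm), 7→5 (4654 nm).

5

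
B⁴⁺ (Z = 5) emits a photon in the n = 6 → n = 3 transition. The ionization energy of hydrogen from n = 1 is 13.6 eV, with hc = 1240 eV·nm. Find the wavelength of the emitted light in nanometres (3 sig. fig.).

43.8 nm

For Z = 5 the level energies scale as Z², so the effective Rydberg energy is 13.6 × 25 = 340.0 eV.
ΔE = 340.0 × (1/3² − 1/6²) = 340.0 × 0.08333 = 28.33 eV.
λ = hc/ΔE = 1240 / 28.33 = 43.8 nm.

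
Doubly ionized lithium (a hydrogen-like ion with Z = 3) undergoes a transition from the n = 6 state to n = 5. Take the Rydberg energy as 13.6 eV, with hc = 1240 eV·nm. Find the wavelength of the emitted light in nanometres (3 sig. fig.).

For Z = 3 the level energies scale as Z², so the effective Rydberg energy is 13.6 × 9 = 122.4 eV.
ΔE = 122.4 × (1/5² − 1/6²) = 122.4 × 0.01222 = 1.496 eV.
λ = hc/ΔE = 1240 / 1.496 = 829 nm.

829 nm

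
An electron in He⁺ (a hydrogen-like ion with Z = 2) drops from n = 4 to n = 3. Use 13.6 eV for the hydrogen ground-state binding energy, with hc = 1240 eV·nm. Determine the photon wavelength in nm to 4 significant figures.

For Z = 2 the level energies scale as Z², so the effective Rydberg energy is 13.6 × 4 = 54.40 eV.
ΔE = 54.40 × (1/3² − 1/4²) = 54.40 × 0.04861 = 2.644 eV.
λ = hc/ΔE = 1240 / 2.644 = 468.9 nm.

468.9 nm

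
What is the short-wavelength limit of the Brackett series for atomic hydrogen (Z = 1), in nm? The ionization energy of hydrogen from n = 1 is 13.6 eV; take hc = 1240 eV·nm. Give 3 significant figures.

1460 nm

The Brackett series has lower level n_f = 4; the series limit corresponds to n_i → ∞.
ΔE_max = 13.6 × 1 / 4² = 0.8500 eV.
λ_min = 1240 / 0.8500 = 1460 nm.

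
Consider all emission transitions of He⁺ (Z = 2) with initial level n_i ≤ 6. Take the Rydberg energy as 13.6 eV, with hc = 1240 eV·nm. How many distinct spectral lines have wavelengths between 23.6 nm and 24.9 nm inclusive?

2

Enumerate all n_i → n_f pairs with 1 ≤ n_f < n_i ≤ 6 and compute λ = 1240 / [13.6·4·(1/n_f² − 1/n_i²)].
Lines falling in [23.6, 24.9] nm: 5→1 (23.74 nm), 4→1 (24.31 nm).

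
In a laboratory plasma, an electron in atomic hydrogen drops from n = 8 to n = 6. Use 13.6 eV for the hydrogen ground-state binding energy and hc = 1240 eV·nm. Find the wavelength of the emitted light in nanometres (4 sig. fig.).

7503 nm

ΔE = 13.60 × (1/6² − 1/8²) = 13.60 × 0.01215 = 0.1653 eV.
λ = hc/ΔE = 1240 / 0.1653 = 7503 nm.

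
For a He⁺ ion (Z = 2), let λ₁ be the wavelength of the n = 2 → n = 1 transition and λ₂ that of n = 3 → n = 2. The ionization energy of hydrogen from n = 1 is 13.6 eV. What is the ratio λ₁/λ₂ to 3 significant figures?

λ ∝ 1/ΔE ∝ 1/(1/n_f² − 1/n_i²), and the Z² and hc factors cancel in the ratio.
λ₁/λ₂ = (1/2² − 1/3²)/(1/1² − 1/2²) = 0.1389/0.7500 = 0.185.

0.185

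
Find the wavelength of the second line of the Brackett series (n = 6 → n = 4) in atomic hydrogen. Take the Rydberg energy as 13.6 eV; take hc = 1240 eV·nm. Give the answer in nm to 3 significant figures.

2630 nm

The Brackett series terminates on n_f = 4; the second line has n_i = 4+2 = 6.
ΔE = 13.60 × (1/4² − 1/6²) = 0.4722 eV.
λ = 1240 / 0.4722 = 2630 nm.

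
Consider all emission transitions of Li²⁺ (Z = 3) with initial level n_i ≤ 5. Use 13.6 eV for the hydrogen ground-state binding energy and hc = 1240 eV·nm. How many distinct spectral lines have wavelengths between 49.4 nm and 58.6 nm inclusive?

Enumerate all n_i → n_f pairs with 1 ≤ n_f < n_i ≤ 5 and compute λ = 1240 / [13.6·9·(1/n_f² − 1/n_i²)].
Lines falling in [49.4, 58.6] nm: 4→2 (54.03 nm).

1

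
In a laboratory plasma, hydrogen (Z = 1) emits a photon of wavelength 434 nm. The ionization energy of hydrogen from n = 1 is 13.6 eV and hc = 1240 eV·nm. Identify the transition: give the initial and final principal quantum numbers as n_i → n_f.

The photon energy is ΔE = hc/λ = 1240 / 434 = 2.857 eV.
With Z = 1, ΔE = 13.60 × (1/n_f² − 1/n_i²), so 1/n_f² − 1/n_i² = 0.2101.
Trying n_f = 2 gives 1/n_i² = 0.03992, i.e. n_i ≈ 5; this pair matches.

n_i = 5, n_f = 2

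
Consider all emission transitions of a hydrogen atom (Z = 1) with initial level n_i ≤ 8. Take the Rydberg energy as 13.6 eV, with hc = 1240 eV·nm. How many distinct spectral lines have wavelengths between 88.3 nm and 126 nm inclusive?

Enumerate all n_i → n_f pairs with 1 ≤ n_f < n_i ≤ 8 and compute λ = 1240 / [13.6·1·(1/n_f² − 1/n_i²)].
Lines falling in [88.3, 126] nm: 8→1 (92.62 nm), 7→1 (93.08 nm), 6→1 (93.78 nm), 5→1 (94.98 nm), 4→1 (97.25 nm), 3→1 (102.6 nm), 2→1 (121.6 nm).

7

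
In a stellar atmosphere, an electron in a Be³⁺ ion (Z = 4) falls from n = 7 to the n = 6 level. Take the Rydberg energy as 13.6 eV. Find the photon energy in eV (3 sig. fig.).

1.60 eV

The Bohr energies scale as Z², so for Z = 4: E_n = −217.6/n² eV.
E_7 = −217.6/49 = −4.441 eV and E_6 = −217.6/36 = −6.044 eV.
The photon energy is |E_7 − E_6| = 1.60 eV.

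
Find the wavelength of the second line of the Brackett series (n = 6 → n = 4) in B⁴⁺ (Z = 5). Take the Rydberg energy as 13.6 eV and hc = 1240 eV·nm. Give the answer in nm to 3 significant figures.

The Brackett series terminates on n_f = 4; the second line has n_i = 4+2 = 6.
ΔE = 340.0 × (1/4² − 1/6²) = 11.81 eV.
λ = 1240 / 11.81 = 105 nm.

105 nm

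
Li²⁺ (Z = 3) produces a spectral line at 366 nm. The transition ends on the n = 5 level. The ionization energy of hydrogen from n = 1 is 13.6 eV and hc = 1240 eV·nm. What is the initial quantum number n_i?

n_i = 9

The photon energy is ΔE = hc/λ = 1240 / 366 = 3.388 eV.
With Z = 3, ΔE = 122.4 × (1/n_f² − 1/n_i²), so 1/n_f² − 1/n_i² = 0.02768.
With n_f = 5: 1/n_i² = 1/25 − 0.02768 = 0.01232, so n_i ≈ 9.01.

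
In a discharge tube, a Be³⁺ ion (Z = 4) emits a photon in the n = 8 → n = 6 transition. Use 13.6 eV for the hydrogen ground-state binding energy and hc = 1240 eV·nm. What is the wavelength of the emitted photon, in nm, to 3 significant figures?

For Z = 4 the level energies scale as Z², so the effective Rydberg energy is 13.6 × 16 = 217.6 eV.
ΔE = 217.6 × (1/6² − 1/8²) = 217.6 × 0.01215 = 2.644 eV.
λ = hc/ΔE = 1240 / 2.644 = 469 nm.

469 nm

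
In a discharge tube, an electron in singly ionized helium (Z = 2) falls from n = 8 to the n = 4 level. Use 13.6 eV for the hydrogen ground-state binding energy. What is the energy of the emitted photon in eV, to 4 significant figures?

2.550 eV

The Bohr energies scale as Z², so for Z = 2: E_n = −54.40/n² eV.
E_8 = −54.40/64 = −0.8500 eV and E_4 = −54.40/16 = −3.400 eV.
The photon energy is |E_8 − E_4| = 2.550 eV.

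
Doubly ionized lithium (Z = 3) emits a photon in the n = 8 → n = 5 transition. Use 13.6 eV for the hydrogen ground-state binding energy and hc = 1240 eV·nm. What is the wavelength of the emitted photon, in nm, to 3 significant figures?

For Z = 3 the level energies scale as Z², so the effective Rydberg energy is 13.6 × 9 = 122.4 eV.
ΔE = 122.4 × (1/5² − 1/8²) = 122.4 × 0.02438 = 2.984 eV.
λ = hc/ΔE = 1240 / 2.984 = 416 nm.

416 nm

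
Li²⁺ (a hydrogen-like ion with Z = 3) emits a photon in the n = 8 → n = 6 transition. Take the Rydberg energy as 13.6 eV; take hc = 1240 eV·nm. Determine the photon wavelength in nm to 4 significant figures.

For Z = 3 the level energies scale as Z², so the effective Rydberg energy is 13.6 × 9 = 122.4 eV.
ΔE = 122.4 × (1/6² − 1/8²) = 122.4 × 0.01215 = 1.488 eV.
λ = hc/ΔE = 1240 / 1.488 = 833.6 nm.

833.6 nm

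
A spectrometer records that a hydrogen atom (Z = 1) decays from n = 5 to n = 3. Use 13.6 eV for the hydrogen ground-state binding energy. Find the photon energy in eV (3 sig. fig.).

0.967 eV

E_5 = −13.60/25 = −0.5440 eV and E_3 = −13.60/9 = −1.511 eV.
The photon energy is |E_5 − E_3| = 0.967 eV.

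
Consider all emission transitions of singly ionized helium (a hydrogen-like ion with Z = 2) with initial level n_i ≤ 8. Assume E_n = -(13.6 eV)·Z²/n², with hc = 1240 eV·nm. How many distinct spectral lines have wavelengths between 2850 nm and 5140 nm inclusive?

2

Enumerate all n_i → n_f pairs with 1 ≤ n_f < n_i ≤ 8 and compute λ = 1240 / [13.6·4·(1/n_f² − 1/n_i²)].
Lines falling in [2850, 5140] nm: 7→6 (3093 nm), 8→7 (4765 nm).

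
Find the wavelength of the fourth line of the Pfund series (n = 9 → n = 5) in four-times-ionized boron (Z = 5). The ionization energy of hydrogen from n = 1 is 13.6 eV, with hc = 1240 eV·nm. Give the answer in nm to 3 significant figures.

The Pfund series terminates on n_f = 5; the fourth line has n_i = 5+4 = 9.
ΔE = 340.0 × (1/5² − 1/9²) = 9.402 eV.
λ = 1240 / 9.402 = 132 nm.

132 nm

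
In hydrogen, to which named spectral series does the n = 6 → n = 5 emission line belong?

Pfund

The series is set by the lower level: n_f = 5 is the Pfund series.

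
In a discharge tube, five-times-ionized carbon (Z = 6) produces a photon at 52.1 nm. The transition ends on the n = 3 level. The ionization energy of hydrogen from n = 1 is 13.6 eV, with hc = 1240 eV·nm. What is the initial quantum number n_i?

The photon energy is ΔE = hc/λ = 1240 / 52.1 = 23.80 eV.
With Z = 6, ΔE = 489.6 × (1/n_f² − 1/n_i²), so 1/n_f² − 1/n_i² = 0.04861.
With n_f = 3: 1/n_i² = 1/9 − 0.04861 = 0.06250, so n_i ≈ 4.00.

n_i = 4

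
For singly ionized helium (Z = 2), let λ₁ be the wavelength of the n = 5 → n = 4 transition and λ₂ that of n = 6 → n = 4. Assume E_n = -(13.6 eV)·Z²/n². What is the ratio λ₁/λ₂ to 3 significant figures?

λ ∝ 1/ΔE ∝ 1/(1/n_f² − 1/n_i²), and the Z² and hc factors cancel in the ratio.
λ₁/λ₂ = (1/4² − 1/6²)/(1/4² − 1/5²) = 0.03472/0.02250 = 1.54.

1.54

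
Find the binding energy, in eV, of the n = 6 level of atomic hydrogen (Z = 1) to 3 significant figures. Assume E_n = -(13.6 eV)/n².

E_6 = −13.60/36 = −0.378 eV, so ionization (to E = 0) requires 0.378 eV.

0.378 eV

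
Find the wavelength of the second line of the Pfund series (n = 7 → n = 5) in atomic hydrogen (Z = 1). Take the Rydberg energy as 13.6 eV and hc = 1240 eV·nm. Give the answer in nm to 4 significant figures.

The Pfund series terminates on n_f = 5; the second line has n_i = 5+2 = 7.
ΔE = 13.60 × (1/5² − 1/7²) = 0.2664 eV.
λ = 1240 / 0.2664 = 4654 nm.

4654 nm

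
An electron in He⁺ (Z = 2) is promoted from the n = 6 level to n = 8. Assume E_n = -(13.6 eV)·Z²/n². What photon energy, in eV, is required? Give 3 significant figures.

0.661 eV

The Bohr energies scale as Z², so for Z = 2: E_n = −54.40/n² eV.
E_8 = −54.40/64 = −0.8500 eV and E_6 = −54.40/36 = −1.511 eV.
The photon energy is |E_8 − E_6| = 0.661 eV.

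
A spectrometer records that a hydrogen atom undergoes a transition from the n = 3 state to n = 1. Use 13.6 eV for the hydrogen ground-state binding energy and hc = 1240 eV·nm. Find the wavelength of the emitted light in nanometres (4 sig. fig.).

102.6 nm

ΔE = 13.60 × (1/1² − 1/3²) = 13.60 × 0.8889 = 12.09 eV.
λ = hc/ΔE = 1240 / 12.09 = 102.6 nm.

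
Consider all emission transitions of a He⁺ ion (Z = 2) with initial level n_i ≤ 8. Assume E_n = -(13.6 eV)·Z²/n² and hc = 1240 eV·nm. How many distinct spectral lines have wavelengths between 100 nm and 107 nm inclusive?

1

Enumerate all n_i → n_f pairs with 1 ≤ n_f < n_i ≤ 8 and compute λ = 1240 / [13.6·4·(1/n_f² − 1/n_i²)].
Lines falling in [100, 107] nm: 6→2 (102.6 nm).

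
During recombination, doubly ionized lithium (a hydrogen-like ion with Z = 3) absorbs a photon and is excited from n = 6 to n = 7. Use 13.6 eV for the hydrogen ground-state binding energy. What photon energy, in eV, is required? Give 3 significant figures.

The Bohr energies scale as Z², so for Z = 3: E_n = −122.4/n² eV.
E_7 = −122.4/49 = −2.498 eV and E_6 = −122.4/36 = −3.400 eV.
The photon energy is |E_7 − E_6| = 0.902 eV.

0.902 eV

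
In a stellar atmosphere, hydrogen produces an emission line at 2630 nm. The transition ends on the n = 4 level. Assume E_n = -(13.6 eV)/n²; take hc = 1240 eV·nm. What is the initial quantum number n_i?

n_i = 6

The photon energy is ΔE = hc/λ = 1240 / 2630 = 0.4715 eV.
With Z = 1, ΔE = 13.60 × (1/n_f² − 1/n_i²), so 1/n_f² − 1/n_i² = 0.03467.
With n_f = 4: 1/n_i² = 1/16 − 0.03467 = 0.02783, so n_i ≈ 5.99.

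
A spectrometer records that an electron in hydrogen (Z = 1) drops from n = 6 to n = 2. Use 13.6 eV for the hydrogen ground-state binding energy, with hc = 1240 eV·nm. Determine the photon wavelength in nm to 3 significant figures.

ΔE = 13.60 × (1/2² − 1/6²) = 13.60 × 0.2222 = 3.022 eV.
λ = hc/ΔE = 1240 / 3.022 = 410 nm.
This line belongs to the Balmer series.

410 nm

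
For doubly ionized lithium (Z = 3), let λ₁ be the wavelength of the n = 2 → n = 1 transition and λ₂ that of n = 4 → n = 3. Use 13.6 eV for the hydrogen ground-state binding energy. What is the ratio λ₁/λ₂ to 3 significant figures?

0.0648

λ ∝ 1/ΔE ∝ 1/(1/n_f² − 1/n_i²), and the Z² and hc factors cancel in the ratio.
λ₁/λ₂ = (1/3² − 1/4²)/(1/1² − 1/2²) = 0.04861/0.7500 = 0.0648.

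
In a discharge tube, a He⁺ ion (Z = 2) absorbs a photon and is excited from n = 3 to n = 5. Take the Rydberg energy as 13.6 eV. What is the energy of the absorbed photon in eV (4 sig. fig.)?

3.868 eV

The Bohr energies scale as Z², so for Z = 2: E_n = −54.40/n² eV.
E_5 = −54.40/25 = −2.176 eV and E_3 = −54.40/9 = −6.044 eV.
The photon energy is |E_5 − E_3| = 3.868 eV.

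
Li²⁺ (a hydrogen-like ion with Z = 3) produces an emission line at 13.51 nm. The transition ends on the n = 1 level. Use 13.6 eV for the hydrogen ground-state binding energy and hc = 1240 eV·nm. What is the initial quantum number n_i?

n_i = 2

The photon energy is ΔE = hc/λ = 1240 / 13.51 = 91.78 eV.
With Z = 3, ΔE = 122.4 × (1/n_f² − 1/n_i²), so 1/n_f² − 1/n_i² = 0.7499.
With n_f = 1: 1/n_i² = 1/1 − 0.7499 = 0.2501, so n_i ≈ 2.00.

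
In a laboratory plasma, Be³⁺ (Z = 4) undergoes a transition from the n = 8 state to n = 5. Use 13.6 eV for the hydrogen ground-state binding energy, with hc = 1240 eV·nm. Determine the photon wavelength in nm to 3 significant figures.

For Z = 4 the level energies scale as Z², so the effective Rydberg energy is 13.6 × 16 = 217.6 eV.
ΔE = 217.6 × (1/5² − 1/8²) = 217.6 × 0.02438 = 5.304 eV.
λ = hc/ΔE = 1240 / 5.304 = 234 nm.

234 nm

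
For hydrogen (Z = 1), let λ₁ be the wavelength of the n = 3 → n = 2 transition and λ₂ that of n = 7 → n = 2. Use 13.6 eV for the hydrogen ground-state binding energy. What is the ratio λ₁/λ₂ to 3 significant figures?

1.65

λ ∝ 1/ΔE ∝ 1/(1/n_f² − 1/n_i²), and the Z² and hc factors cancel in the ratio.
λ₁/λ₂ = (1/2² − 1/7²)/(1/2² − 1/3²) = 0.2296/0.1389 = 1.65.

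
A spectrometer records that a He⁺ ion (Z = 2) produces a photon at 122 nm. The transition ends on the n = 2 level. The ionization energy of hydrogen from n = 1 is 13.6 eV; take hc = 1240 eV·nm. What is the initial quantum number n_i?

n_i = 4

The photon energy is ΔE = hc/λ = 1240 / 122 = 10.16 eV.
With Z = 2, ΔE = 54.40 × (1/n_f² − 1/n_i²), so 1/n_f² − 1/n_i² = 0.1868.
With n_f = 2: 1/n_i² = 1/4 − 0.1868 = 0.06316, so n_i ≈ 3.98.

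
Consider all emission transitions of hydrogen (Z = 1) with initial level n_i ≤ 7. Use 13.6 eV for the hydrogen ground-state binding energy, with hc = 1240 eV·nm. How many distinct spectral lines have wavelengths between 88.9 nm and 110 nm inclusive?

Enumerate all n_i → n_f pairs with 1 ≤ n_f < n_i ≤ 7 and compute λ = 1240 / [13.6·1·(1/n_f² − 1/n_i²)].
Lines falling in [88.9, 110] nm: 7→1 (93.08 nm), 6→1 (93.78 nm), 5→1 (94.98 nm), 4→1 (97.25 nm), 3→1 (102.6 nm).

5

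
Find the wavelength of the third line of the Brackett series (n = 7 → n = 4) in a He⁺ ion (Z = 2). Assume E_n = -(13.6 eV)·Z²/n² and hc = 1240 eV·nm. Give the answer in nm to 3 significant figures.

The Brackett series terminates on n_f = 4; the third line has n_i = 4+3 = 7.
ΔE = 54.40 × (1/4² − 1/7²) = 2.290 eV.
λ = 1240 / 2.290 = 542 nm.

542 nm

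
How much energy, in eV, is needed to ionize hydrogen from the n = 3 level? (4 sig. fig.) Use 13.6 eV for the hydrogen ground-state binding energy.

E_3 = −13.60/9 = −1.511 eV, so ionization (to E = 0) requires 1.511 eV.

1.511 eV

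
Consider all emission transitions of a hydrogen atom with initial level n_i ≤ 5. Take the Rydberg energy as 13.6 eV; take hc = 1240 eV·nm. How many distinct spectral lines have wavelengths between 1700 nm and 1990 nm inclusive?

1

Enumerate all n_i → n_f pairs with 1 ≤ n_f < n_i ≤ 5 and compute λ = 1240 / [13.6·1·(1/n_f² − 1/n_i²)].
Lines falling in [1700, 1990] nm: 4→3 (1876 nm).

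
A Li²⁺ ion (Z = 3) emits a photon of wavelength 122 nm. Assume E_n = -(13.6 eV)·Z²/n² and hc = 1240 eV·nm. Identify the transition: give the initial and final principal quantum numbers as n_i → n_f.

n_i = 6, n_f = 3

The photon energy is ΔE = hc/λ = 1240 / 122 = 10.16 eV.
With Z = 3, ΔE = 122.4 × (1/n_f² − 1/n_i²), so 1/n_f² − 1/n_i² = 0.08304.
Trying n_f = 3 gives 1/n_i² = 0.02807, i.e. n_i ≈ 6; this pair matches.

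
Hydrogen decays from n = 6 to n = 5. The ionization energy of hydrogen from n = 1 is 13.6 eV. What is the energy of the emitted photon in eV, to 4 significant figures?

E_6 = −13.60/36 = −0.3778 eV and E_5 = −13.60/25 = −0.5440 eV.
The photon energy is |E_6 − E_5| = 0.1662 eV.

0.1662 eV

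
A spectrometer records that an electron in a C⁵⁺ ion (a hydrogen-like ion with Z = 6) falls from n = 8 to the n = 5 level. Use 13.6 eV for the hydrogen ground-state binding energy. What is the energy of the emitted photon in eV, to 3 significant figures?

The Bohr energies scale as Z², so for Z = 6: E_n = −489.6/n² eV.
E_8 = −489.6/64 = −7.650 eV and E_5 = −489.6/25 = −19.58 eV.
The photon energy is |E_8 − E_5| = 11.9 eV.

11.9 eV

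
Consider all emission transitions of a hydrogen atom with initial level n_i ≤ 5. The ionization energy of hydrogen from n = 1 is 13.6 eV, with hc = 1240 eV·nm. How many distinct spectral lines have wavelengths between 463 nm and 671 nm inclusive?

Enumerate all n_i → n_f pairs with 1 ≤ n_f < n_i ≤ 5 and compute λ = 1240 / [13.6·1·(1/n_f² − 1/n_i²)].
Lines falling in [463, 671] nm: 4→2 (486.3 nm), 3→2 (656.5 nm).

2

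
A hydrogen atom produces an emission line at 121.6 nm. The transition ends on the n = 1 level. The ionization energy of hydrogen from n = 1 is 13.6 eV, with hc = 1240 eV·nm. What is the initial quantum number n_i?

n_i = 2

The photon energy is ΔE = hc/λ = 1240 / 121.6 = 10.20 eV.
With Z = 1, ΔE = 13.60 × (1/n_f² − 1/n_i²), so 1/n_f² − 1/n_i² = 0.7498.
With n_f = 1: 1/n_i² = 1/1 − 0.7498 = 0.2502, so n_i ≈ 2.00.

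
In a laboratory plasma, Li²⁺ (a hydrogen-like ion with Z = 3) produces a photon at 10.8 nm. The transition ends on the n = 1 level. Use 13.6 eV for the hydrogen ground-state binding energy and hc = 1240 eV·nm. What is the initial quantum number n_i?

n_i = 4

The photon energy is ΔE = hc/λ = 1240 / 10.8 = 114.8 eV.
With Z = 3, ΔE = 122.4 × (1/n_f² − 1/n_i²), so 1/n_f² − 1/n_i² = 0.9380.
With n_f = 1: 1/n_i² = 1/1 − 0.9380 = 0.06197, so n_i ≈ 4.02.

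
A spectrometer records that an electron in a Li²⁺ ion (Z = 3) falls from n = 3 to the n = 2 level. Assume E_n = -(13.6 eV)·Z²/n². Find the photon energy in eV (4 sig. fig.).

17.00 eV

The Bohr energies scale as Z², so for Z = 3: E_n = −122.4/n² eV.
E_3 = −122.4/9 = −13.60 eV and E_2 = −122.4/4 = −30.60 eV.
The photon energy is |E_3 − E_2| = 17.00 eV.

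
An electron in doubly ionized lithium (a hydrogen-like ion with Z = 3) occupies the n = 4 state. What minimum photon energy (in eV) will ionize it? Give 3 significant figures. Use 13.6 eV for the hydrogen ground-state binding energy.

7.65 eV

E_n = −13.6 Z²/n² = −122.4/n² eV for Z = 3.
E_4 = −122.4/16 = −7.65 eV, so ionization (to E = 0) requires 7.65 eV.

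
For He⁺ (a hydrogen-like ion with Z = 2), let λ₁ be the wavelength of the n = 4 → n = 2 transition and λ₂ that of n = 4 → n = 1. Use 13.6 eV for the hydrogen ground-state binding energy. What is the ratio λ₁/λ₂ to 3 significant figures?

λ ∝ 1/ΔE ∝ 1/(1/n_f² − 1/n_i²), and the Z² and hc factors cancel in the ratio.
λ₁/λ₂ = (1/1² − 1/4²)/(1/2² − 1/4²) = 0.9375/0.1875 = 5.00.

5.00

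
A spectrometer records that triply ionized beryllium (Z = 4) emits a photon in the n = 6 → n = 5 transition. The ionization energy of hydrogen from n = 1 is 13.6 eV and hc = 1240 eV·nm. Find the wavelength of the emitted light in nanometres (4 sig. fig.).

For Z = 4 the level energies scale as Z², so the effective Rydberg energy is 13.6 × 16 = 217.6 eV.
ΔE = 217.6 × (1/5² − 1/6²) = 217.6 × 0.01222 = 2.660 eV.
λ = hc/ΔE = 1240 / 2.660 = 466.2 nm.

466.2 nm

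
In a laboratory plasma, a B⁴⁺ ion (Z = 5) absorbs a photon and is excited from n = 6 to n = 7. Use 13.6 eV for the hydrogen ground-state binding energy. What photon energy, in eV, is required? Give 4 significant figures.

The Bohr energies scale as Z², so for Z = 5: E_n = −340.0/n² eV.
E_7 = −340.0/49 = −6.939 eV and E_6 = −340.0/36 = −9.444 eV.
The photon energy is |E_7 − E_6| = 2.506 eV.

2.506 eV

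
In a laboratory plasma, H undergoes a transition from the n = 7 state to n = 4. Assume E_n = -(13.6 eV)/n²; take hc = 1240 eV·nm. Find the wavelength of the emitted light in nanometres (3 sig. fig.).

2170 nm

ΔE = 13.60 × (1/4² − 1/7²) = 13.60 × 0.04209 = 0.5724 eV.
λ = hc/ΔE = 1240 / 0.5724 = 2170 nm.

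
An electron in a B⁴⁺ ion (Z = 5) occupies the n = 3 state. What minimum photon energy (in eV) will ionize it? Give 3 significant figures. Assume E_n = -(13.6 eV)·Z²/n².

E_n = −13.6 Z²/n² = −340.0/n² eV for Z = 5.
E_3 = −340.0/9 = −37.8 eV, so ionization (to E = 0) requires 37.8 eV.

37.8 eV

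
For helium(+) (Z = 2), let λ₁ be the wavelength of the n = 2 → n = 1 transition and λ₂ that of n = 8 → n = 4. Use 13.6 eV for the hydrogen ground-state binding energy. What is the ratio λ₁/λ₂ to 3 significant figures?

0.0625

λ ∝ 1/ΔE ∝ 1/(1/n_f² − 1/n_i²), and the Z² and hc factors cancel in the ratio.
λ₁/λ₂ = (1/4² − 1/8²)/(1/1² − 1/2²) = 0.04688/0.7500 = 0.0625.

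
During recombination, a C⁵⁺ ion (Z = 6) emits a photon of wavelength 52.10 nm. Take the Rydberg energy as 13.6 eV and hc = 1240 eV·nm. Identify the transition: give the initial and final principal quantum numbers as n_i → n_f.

The photon energy is ΔE = hc/λ = 1240 / 52.10 = 23.80 eV.
With Z = 6, ΔE = 489.6 × (1/n_f² − 1/n_i²), so 1/n_f² − 1/n_i² = 0.04861.
Trying n_f = 3 gives 1/n_i² = 0.06250, i.e. n_i ≈ 4; this pair matches.

n_i = 4, n_f = 3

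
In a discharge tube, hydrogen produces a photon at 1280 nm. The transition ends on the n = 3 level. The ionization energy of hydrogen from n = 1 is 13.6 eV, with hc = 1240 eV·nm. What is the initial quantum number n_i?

The photon energy is ΔE = hc/λ = 1240 / 1280 = 0.9688 eV.
With Z = 1, ΔE = 13.60 × (1/n_f² − 1/n_i²), so 1/n_f² − 1/n_i² = 0.07123.
With n_f = 3: 1/n_i² = 1/9 − 0.07123 = 0.03988, so n_i ≈ 5.01.

n_i = 5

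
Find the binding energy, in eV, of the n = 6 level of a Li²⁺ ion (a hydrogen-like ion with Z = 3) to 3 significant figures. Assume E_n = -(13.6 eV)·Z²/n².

E_n = −13.6 Z²/n² = −122.4/n² eV for Z = 3.
E_6 = −122.4/36 = −3.40 eV, so ionization (to E = 0) requires 3.40 eV.

3.40 eV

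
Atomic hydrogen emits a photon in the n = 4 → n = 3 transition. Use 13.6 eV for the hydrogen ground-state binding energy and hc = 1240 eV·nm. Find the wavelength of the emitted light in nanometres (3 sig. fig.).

ΔE = 13.60 × (1/3² − 1/4²) = 13.60 × 0.04861 = 0.6611 eV.
λ = hc/ΔE = 1240 / 0.6611 = 1880 nm.
This line belongs to the Paschen series.

1880 nm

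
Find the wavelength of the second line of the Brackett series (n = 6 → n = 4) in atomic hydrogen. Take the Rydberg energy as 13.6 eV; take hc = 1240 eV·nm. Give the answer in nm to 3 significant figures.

The Brackett series terminates on n_f = 4; the second line has n_i = 4+2 = 6.
ΔE = 13.60 × (1/4² − 1/6²) = 0.4722 eV.
λ = 1240 / 0.4722 = 2630 nm.

2630 nm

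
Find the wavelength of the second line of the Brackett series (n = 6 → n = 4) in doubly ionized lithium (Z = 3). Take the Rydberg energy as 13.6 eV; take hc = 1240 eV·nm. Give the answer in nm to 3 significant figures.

292 nm

The Brackett series terminates on n_f = 4; the second line has n_i = 4+2 = 6.
ΔE = 122.4 × (1/4² − 1/6²) = 4.250 eV.
λ = 1240 / 4.250 = 292 nm.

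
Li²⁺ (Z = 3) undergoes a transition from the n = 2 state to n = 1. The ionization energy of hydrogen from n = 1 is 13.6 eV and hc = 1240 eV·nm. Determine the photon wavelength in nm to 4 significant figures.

13.51 nm

For Z = 3 the level energies scale as Z², so the effective Rydberg energy is 13.6 × 9 = 122.4 eV.
ΔE = 122.4 × (1/1² − 1/2²) = 122.4 × 0.7500 = 91.80 eV.
λ = hc/ΔE = 1240 / 91.80 = 13.51 nm.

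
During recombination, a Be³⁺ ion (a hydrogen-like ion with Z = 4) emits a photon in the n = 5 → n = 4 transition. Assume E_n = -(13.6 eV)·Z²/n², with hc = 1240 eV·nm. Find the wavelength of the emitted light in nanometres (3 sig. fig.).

253 nm

For Z = 4 the level energies scale as Z², so the effective Rydberg energy is 13.6 × 16 = 217.6 eV.
ΔE = 217.6 × (1/4² − 1/5²) = 217.6 × 0.02250 = 4.896 eV.
λ = hc/ΔE = 1240 / 4.896 = 253 nm.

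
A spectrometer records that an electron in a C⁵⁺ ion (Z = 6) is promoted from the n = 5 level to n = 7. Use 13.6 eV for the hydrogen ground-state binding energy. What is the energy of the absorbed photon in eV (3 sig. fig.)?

9.59 eV

The Bohr energies scale as Z², so for Z = 6: E_n = −489.6/n² eV.
E_7 = −489.6/49 = −9.992 eV and E_5 = −489.6/25 = −19.58 eV.
The photon energy is |E_7 − E_5| = 9.59 eV.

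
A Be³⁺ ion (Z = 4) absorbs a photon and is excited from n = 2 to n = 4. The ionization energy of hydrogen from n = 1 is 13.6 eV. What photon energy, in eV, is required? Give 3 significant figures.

The Bohr energies scale as Z², so for Z = 4: E_n = −217.6/n² eV.
E_4 = −217.6/16 = −13.60 eV and E_2 = −217.6/4 = −54.40 eV.
The photon energy is |E_4 − E_2| = 40.8 eV.

40.8 eV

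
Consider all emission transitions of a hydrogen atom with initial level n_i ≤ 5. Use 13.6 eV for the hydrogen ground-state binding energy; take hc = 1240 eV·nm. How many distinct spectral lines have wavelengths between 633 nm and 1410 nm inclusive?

Enumerate all n_i → n_f pairs with 1 ≤ n_f < n_i ≤ 5 and compute λ = 1240 / [13.6·1·(1/n_f² − 1/n_i²)].
Lines falling in [633, 1410] nm: 3→2 (656.5 nm), 5→3 (1282 nm).

2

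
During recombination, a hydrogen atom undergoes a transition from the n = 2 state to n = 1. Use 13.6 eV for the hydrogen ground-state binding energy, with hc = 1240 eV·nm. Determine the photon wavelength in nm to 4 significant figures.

ΔE = 13.60 × (1/1² − 1/2²) = 13.60 × 0.7500 = 10.20 eV.
λ = hc/ΔE = 1240 / 10.20 = 121.6 nm.
This line belongs to the Lyman series.

121.6 nm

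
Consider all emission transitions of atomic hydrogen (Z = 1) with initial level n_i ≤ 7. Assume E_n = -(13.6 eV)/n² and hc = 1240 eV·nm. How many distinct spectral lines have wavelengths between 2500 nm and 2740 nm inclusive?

1

Enumerate all n_i → n_f pairs with 1 ≤ n_f < n_i ≤ 7 and compute λ = 1240 / [13.6·1·(1/n_f² − 1/n_i²)].
Lines falling in [2500, 2740] nm: 6→4 (2626 nm).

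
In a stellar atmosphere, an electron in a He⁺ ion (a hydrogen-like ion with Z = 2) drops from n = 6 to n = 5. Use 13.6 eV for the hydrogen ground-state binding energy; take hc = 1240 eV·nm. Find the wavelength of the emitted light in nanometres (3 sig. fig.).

For Z = 2 the level energies scale as Z², so the effective Rydberg energy is 13.6 × 4 = 54.40 eV.
ΔE = 54.40 × (1/5² − 1/6²) = 54.40 × 0.01222 = 0.6649 eV.
λ = hc/ΔE = 1240 / 0.6649 = 1860 nm.

1860 nm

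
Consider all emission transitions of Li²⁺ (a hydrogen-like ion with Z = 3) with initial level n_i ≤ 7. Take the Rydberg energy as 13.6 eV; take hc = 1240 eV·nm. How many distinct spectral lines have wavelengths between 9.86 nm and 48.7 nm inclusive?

9

Enumerate all n_i → n_f pairs with 1 ≤ n_f < n_i ≤ 7 and compute λ = 1240 / [13.6·9·(1/n_f² − 1/n_i²)].
Lines falling in [9.86, 48.7] nm: 7→1 (10.34 nm), 6→1 (10.42 nm), 5→1 (10.55 nm), 4→1 (10.81 nm), 3→1 (11.40 nm), 2→1 (13.51 nm), 7→2 (44.12 nm), 6→2 (45.59 nm), 5→2 (48.24 nm).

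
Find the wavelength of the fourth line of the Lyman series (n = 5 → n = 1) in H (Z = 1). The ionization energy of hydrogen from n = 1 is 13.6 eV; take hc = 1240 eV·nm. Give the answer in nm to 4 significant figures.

94.98 nm

The Lyman series terminates on n_f = 1; the fourth line has n_i = 1+4 = 5.
ΔE = 13.60 × (1/1² − 1/5²) = 13.06 eV.
λ = 1240 / 13.06 = 94.98 nm.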